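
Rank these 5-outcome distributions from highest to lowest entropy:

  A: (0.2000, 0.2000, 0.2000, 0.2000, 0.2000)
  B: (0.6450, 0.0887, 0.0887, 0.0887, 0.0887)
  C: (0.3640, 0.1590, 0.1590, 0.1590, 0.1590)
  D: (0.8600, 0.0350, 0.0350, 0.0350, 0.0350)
A > C > B > D

Key insight: Entropy is maximized by uniform distributions and minimized by concentrated distributions.

Entropies:
  H(A) = 2.3219 bits
  H(B) = 1.6485 bits
  H(C) = 2.2180 bits
  H(D) = 0.8642 bits

Ranking: A > C > B > D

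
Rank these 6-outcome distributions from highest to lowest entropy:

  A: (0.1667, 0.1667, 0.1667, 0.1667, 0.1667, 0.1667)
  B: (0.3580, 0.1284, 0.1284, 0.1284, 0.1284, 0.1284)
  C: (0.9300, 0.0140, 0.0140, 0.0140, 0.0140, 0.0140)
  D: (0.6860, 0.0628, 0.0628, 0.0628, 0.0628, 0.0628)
A > B > D > C

Key insight: Entropy is maximized by uniform distributions and minimized by concentrated distributions.

Entropies:
  H(A) = 2.5850 bits
  H(B) = 2.4317 bits
  H(C) = 0.5285 bits
  H(D) = 1.6268 bits

Ranking: A > B > D > C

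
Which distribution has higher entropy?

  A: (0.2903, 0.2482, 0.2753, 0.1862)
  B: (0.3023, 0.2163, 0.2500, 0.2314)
B

Both distributions are close to uniform, making this a harder comparison.

H(A) = 1.9809 bits
H(B) = 1.9882 bits

The distribution closer to uniform has higher entropy.
Answer: B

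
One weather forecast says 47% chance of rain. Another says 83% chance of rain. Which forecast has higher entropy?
47% forecast

Treat each forecast as a Bernoulli distribution. Binary entropy is maximized at p=0.5 and falls off symmetrically toward 0 or 1. The 47% forecast is closer to 50%, so it is more uncertain. H(47%) ≈ 0.997 bits, H(83%) ≈ 0.658 bits.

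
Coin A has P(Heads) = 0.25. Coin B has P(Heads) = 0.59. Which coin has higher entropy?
B

For binary distributions, entropy is maximized at p=0.5 and decreases as p moves toward 0 or 1.

H(A) = H(0.25) = 0.8113 bits
H(B) = H(0.59) = 0.9765 bits

Distribution B (p=0.59) is closer to uniform (p=0.5), so it has higher entropy.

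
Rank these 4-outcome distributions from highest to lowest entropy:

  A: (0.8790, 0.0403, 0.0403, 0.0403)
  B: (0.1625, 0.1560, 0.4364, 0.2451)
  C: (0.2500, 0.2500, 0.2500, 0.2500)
C > B > A

Key insight: Entropy is maximized by uniform distributions and minimized by concentrated distributions.

- Uniform distributions have maximum entropy log₂(4) = 2.0000 bits
- The more "peaked" or concentrated a distribution, the lower its entropy

Entropies:
  H(A) = 0.7240 bits
  H(B) = 1.8634 bits
  H(C) = 2.0000 bits

Ranking: C > B > A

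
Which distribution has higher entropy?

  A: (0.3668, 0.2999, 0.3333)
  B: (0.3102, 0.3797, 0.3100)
A

Both distributions are close to uniform, making this a harder comparison.

H(A) = 1.5801 bits
H(B) = 1.5781 bits

The distribution closer to uniform has higher entropy.
Answer: A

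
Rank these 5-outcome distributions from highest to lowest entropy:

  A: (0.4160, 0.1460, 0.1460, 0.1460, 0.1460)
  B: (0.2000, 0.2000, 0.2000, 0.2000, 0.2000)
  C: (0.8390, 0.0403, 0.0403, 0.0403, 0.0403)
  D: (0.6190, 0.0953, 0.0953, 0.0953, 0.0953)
B > A > D > C

Key insight: Entropy is maximized by uniform distributions and minimized by concentrated distributions.

Entropies:
  H(A) = 2.1475 bits
  H(B) = 2.3219 bits
  H(C) = 0.9587 bits
  H(D) = 1.7207 bits

Ranking: B > A > D > C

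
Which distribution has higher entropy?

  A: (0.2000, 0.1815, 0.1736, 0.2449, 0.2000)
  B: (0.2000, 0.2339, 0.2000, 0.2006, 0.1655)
B

Both distributions are close to uniform, making this a harder comparison.

H(A) = 2.3113 bits
H(B) = 2.3134 bits

The distribution closer to uniform has higher entropy.
Answer: B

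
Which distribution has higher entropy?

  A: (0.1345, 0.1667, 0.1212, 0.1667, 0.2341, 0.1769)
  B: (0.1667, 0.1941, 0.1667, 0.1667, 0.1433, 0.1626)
B

Both distributions are close to uniform, making this a harder comparison.

H(A) = 2.5524 bits
H(B) = 2.5793 bits

The distribution closer to uniform has higher entropy.
Answer: B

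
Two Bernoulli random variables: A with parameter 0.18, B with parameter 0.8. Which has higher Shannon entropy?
B

For binary distributions, entropy is maximized at p=0.5 and decreases as p moves toward 0 or 1.

H(A) = H(0.18) = 0.6801 bits
H(B) = H(0.8) = 0.7219 bits

Distribution B (p=0.8) is closer to uniform (p=0.5), so it has higher entropy.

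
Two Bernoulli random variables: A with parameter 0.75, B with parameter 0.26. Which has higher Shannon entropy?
B

For binary distributions, entropy is maximized at p=0.5 and decreases as p moves toward 0 or 1.

H(A) = H(0.75) = 0.8113 bits
H(B) = H(0.26) = 0.8267 bits

Distribution B (p=0.26) is closer to uniform (p=0.5), so it has higher entropy.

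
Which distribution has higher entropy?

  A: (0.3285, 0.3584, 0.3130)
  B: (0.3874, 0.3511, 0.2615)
A

Both distributions are close to uniform, making this a harder comparison.

H(A) = 1.5827 bits
H(B) = 1.5662 bits

The distribution closer to uniform has higher entropy.
Answer: A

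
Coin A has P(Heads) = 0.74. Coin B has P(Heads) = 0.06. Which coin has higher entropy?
A

For binary distributions, entropy is maximized at p=0.5 and decreases as p moves toward 0 or 1.

H(A) = H(0.74) = 0.8267 bits
H(B) = H(0.06) = 0.3274 bits

Distribution A (p=0.74) is closer to uniform (p=0.5), so it has higher entropy.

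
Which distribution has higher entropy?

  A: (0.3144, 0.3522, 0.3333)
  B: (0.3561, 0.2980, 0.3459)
A

Both distributions are close to uniform, making this a harder comparison.

H(A) = 1.5834 bits
H(B) = 1.5807 bits

The distribution closer to uniform has higher entropy.
Answer: A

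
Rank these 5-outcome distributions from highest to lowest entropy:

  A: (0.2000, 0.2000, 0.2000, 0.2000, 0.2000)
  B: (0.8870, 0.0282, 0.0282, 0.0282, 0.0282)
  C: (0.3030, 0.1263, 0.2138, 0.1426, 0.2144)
A > C > B

Key insight: Entropy is maximized by uniform distributions and minimized by concentrated distributions.

- Uniform distributions have maximum entropy log₂(5) = 2.3219 bits
- The more "peaked" or concentrated a distribution, the lower its entropy

Entropies:
  H(A) = 2.3219 bits
  H(B) = 0.7349 bits
  H(C) = 2.2518 bits

Ranking: A > C > B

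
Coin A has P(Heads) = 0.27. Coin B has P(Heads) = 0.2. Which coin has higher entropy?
A

For binary distributions, entropy is maximized at p=0.5 and decreases as p moves toward 0 or 1.

H(A) = H(0.27) = 0.8415 bits
H(B) = H(0.2) = 0.7219 bits

Distribution A (p=0.27) is closer to uniform (p=0.5), so it has higher entropy.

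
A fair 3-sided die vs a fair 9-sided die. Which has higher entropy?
9-sided die

Both are uniform distributions; for uniform over n outcomes, H = log₂(n). H(3-sided) = log₂(3) = 1.585 bits and H(9-sided) = log₂(9) = 3.170 bits. More outcomes in a uniform distribution means higher entropy.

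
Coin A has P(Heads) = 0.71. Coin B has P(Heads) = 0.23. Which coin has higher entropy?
A

For binary distributions, entropy is maximized at p=0.5 and decreases as p moves toward 0 or 1.

H(A) = H(0.71) = 0.8687 bits
H(B) = H(0.23) = 0.7780 bits

Distribution A (p=0.71) is closer to uniform (p=0.5), so it has higher entropy.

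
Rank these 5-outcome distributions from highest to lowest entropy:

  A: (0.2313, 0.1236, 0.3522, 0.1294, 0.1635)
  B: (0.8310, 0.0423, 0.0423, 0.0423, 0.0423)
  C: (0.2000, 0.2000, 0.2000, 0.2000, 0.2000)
C > A > B

Key insight: Entropy is maximized by uniform distributions and minimized by concentrated distributions.

- Uniform distributions have maximum entropy log₂(5) = 2.3219 bits
- The more "peaked" or concentrated a distribution, the lower its entropy

Entropies:
  H(A) = 2.2006 bits
  H(B) = 0.9934 bits
  H(C) = 2.3219 bits

Ranking: C > A > B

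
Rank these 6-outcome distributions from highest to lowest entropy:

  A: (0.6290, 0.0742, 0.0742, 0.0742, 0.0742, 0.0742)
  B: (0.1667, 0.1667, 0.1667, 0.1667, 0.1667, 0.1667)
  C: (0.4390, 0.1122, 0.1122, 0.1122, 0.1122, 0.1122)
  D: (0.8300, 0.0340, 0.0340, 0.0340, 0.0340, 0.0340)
B > C > A > D

Key insight: Entropy is maximized by uniform distributions and minimized by concentrated distributions.

Entropies:
  H(A) = 1.8129 bits
  H(B) = 2.5850 bits
  H(C) = 2.2918 bits
  H(D) = 1.0524 bits

Ranking: B > C > A > D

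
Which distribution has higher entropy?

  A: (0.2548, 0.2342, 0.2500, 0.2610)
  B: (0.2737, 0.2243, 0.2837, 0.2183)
A

Both distributions are close to uniform, making this a harder comparison.

H(A) = 1.9989 bits
H(B) = 1.9903 bits

The distribution closer to uniform has higher entropy.
Answer: A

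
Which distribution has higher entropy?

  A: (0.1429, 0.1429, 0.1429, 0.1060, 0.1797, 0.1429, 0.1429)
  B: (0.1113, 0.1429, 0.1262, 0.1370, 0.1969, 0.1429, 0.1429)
A

Both distributions are close to uniform, making this a harder comparison.

H(A) = 2.7935 bits
H(B) = 2.7871 bits

The distribution closer to uniform has higher entropy.
Answer: A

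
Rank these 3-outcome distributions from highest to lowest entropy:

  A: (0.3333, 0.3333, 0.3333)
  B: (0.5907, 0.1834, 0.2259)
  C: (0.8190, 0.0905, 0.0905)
A > B > C

Key insight: Entropy is maximized by uniform distributions and minimized by concentrated distributions.

- Uniform distributions have maximum entropy log₂(3) = 1.5850 bits
- The more "peaked" or concentrated a distribution, the lower its entropy

Entropies:
  H(A) = 1.5850 bits
  H(B) = 1.3823 bits
  H(C) = 0.8633 bits

Ranking: A > B > C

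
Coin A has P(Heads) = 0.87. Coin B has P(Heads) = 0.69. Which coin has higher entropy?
B

For binary distributions, entropy is maximized at p=0.5 and decreases as p moves toward 0 or 1.

H(A) = H(0.87) = 0.5574 bits
H(B) = H(0.69) = 0.8932 bits

Distribution B (p=0.69) is closer to uniform (p=0.5), so it has higher entropy.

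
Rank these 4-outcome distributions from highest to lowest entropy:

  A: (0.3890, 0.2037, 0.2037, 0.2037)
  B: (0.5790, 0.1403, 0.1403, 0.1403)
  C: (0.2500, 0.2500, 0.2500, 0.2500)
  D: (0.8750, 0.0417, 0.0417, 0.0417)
C > A > B > D

Key insight: Entropy is maximized by uniform distributions and minimized by concentrated distributions.

Entropies:
  H(A) = 1.9326 bits
  H(B) = 1.6492 bits
  H(C) = 2.0000 bits
  H(D) = 0.7417 bits

Ranking: C > A > B > D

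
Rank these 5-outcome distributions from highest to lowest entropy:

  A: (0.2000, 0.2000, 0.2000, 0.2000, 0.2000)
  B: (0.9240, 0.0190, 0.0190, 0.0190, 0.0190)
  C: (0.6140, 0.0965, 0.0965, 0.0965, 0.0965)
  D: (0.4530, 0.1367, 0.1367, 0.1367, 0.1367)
A > D > C > B

Key insight: Entropy is maximized by uniform distributions and minimized by concentrated distributions.

Entropies:
  H(A) = 2.3219 bits
  H(B) = 0.5399 bits
  H(C) = 1.7342 bits
  H(D) = 2.0876 bits

Ranking: A > D > C > B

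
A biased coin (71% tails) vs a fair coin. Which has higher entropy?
Fair coin

The fair coin is uniform (p=0.5), maximizing binary entropy at 1 bit. The biased coin has H(0.71) ≈ 0.869 bits — its outcome is more predictable, so its entropy is lower.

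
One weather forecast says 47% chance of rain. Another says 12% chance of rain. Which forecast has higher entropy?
47% forecast

Treat each forecast as a Bernoulli distribution. Binary entropy is maximized at p=0.5 and falls off symmetrically toward 0 or 1. The 47% forecast is closer to 50%, so it is more uncertain. H(47%) ≈ 0.997 bits, H(12%) ≈ 0.529 bits.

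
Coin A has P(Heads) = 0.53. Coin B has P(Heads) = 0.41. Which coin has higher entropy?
A

For binary distributions, entropy is maximized at p=0.5 and decreases as p moves toward 0 or 1.

H(A) = H(0.53) = 0.9974 bits
H(B) = H(0.41) = 0.9765 bits

Distribution A (p=0.53) is closer to uniform (p=0.5), so it has higher entropy.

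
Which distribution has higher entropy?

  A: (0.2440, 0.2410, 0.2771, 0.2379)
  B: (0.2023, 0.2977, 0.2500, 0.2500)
A

Both distributions are close to uniform, making this a harder comparison.

H(A) = 1.9972 bits
H(B) = 1.9868 bits

The distribution closer to uniform has higher entropy.
Answer: A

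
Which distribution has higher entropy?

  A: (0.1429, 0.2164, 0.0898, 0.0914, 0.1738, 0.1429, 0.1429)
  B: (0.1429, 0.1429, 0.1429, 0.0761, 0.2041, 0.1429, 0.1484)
B

Both distributions are close to uniform, making this a harder comparison.

H(A) = 2.7475 bits
H(B) = 2.7634 bits

The distribution closer to uniform has higher entropy.
Answer: B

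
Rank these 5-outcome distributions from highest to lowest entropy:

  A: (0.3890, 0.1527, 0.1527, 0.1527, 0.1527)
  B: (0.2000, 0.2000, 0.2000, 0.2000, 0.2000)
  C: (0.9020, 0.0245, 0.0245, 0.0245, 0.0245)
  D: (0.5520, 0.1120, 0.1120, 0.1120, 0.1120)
B > A > D > C

Key insight: Entropy is maximized by uniform distributions and minimized by concentrated distributions.

Entropies:
  H(A) = 2.1862 bits
  H(B) = 2.3219 bits
  H(C) = 0.6586 bits
  H(D) = 1.8882 bits

Ranking: B > A > D > C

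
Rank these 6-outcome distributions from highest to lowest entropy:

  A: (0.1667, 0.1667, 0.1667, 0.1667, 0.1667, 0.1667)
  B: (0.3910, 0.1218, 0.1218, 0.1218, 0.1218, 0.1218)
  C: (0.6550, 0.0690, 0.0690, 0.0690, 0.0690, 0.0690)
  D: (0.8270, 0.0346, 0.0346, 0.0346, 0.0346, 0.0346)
A > B > C > D

Key insight: Entropy is maximized by uniform distributions and minimized by concentrated distributions.

Entropies:
  H(A) = 2.5850 bits
  H(B) = 2.3795 bits
  H(C) = 1.7306 bits
  H(D) = 1.0662 bits

Ranking: A > B > C > D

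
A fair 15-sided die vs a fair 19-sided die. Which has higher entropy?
19-sided die

Both are uniform distributions; for uniform over n outcomes, H = log₂(n). H(15-sided) = log₂(15) = 3.907 bits and H(19-sided) = log₂(19) = 4.248 bits. More outcomes in a uniform distribution means higher entropy.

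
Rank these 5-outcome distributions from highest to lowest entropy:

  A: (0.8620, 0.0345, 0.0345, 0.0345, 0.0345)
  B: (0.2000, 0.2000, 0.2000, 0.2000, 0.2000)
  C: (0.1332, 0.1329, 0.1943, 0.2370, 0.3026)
B > C > A

Key insight: Entropy is maximized by uniform distributions and minimized by concentrated distributions.

- Uniform distributions have maximum entropy log₂(5) = 2.3219 bits
- The more "peaked" or concentrated a distribution, the lower its entropy

Entropies:
  H(A) = 0.8550 bits
  H(B) = 2.3219 bits
  H(C) = 2.2477 bits

Ranking: B > C > A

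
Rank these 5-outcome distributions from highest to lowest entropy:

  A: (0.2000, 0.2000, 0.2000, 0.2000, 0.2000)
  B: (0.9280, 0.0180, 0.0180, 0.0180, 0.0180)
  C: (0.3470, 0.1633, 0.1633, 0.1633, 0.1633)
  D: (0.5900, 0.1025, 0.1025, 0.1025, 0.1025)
A > C > D > B

Key insight: Entropy is maximized by uniform distributions and minimized by concentrated distributions.

Entropies:
  H(A) = 2.3219 bits
  H(B) = 0.5173 bits
  H(C) = 2.2374 bits
  H(D) = 1.7965 bits

Ranking: A > C > D > B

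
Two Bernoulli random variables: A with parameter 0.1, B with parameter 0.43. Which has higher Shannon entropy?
B

For binary distributions, entropy is maximized at p=0.5 and decreases as p moves toward 0 or 1.

H(A) = H(0.1) = 0.4690 bits
H(B) = H(0.43) = 0.9858 bits

Distribution B (p=0.43) is closer to uniform (p=0.5), so it has higher entropy.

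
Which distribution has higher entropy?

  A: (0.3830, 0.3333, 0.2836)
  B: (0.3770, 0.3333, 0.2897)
B

Both distributions are close to uniform, making this a harder comparison.

H(A) = 1.5742 bits
H(B) = 1.5767 bits

The distribution closer to uniform has higher entropy.
Answer: B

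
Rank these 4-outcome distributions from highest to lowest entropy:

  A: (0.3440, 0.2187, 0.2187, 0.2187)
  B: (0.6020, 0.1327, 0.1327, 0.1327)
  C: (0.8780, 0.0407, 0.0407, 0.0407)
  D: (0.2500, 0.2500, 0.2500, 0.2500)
D > A > B > C

Key insight: Entropy is maximized by uniform distributions and minimized by concentrated distributions.

Entropies:
  H(A) = 1.9683 bits
  H(B) = 1.6006 bits
  H(C) = 0.7284 bits
  H(D) = 2.0000 bits

Ranking: D > A > B > C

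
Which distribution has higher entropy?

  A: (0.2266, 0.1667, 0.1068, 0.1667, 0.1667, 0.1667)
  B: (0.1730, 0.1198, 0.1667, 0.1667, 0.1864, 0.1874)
B

Both distributions are close to uniform, making this a harder comparison.

H(A) = 2.5532 bits
H(B) = 2.5708 bits

The distribution closer to uniform has higher entropy.
Answer: B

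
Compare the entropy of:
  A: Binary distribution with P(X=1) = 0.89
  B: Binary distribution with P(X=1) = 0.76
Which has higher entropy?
B

For binary distributions, entropy is maximized at p=0.5 and decreases as p moves toward 0 or 1.

H(A) = H(0.89) = 0.4999 bits
H(B) = H(0.76) = 0.7950 bits

Distribution B (p=0.76) is closer to uniform (p=0.5), so it has higher entropy.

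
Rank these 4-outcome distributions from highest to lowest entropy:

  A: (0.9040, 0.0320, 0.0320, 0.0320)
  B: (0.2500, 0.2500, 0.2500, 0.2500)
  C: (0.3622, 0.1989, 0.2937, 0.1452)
B > C > A

Key insight: Entropy is maximized by uniform distributions and minimized by concentrated distributions.

- Uniform distributions have maximum entropy log₂(4) = 2.0000 bits
- The more "peaked" or concentrated a distribution, the lower its entropy

Entropies:
  H(A) = 0.6083 bits
  H(B) = 2.0000 bits
  H(C) = 1.9175 bits

Ranking: B > C > A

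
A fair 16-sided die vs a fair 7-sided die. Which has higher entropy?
16-sided die

Both are uniform distributions; for uniform over n outcomes, H = log₂(n). H(16-sided) = log₂(16) = 4.000 bits and H(7-sided) = log₂(7) = 2.807 bits. More outcomes in a uniform distribution means higher entropy.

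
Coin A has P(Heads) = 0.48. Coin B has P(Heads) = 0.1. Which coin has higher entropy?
A

For binary distributions, entropy is maximized at p=0.5 and decreases as p moves toward 0 or 1.

H(A) = H(0.48) = 0.9988 bits
H(B) = H(0.1) = 0.4690 bits

Distribution A (p=0.48) is closer to uniform (p=0.5), so it has higher entropy.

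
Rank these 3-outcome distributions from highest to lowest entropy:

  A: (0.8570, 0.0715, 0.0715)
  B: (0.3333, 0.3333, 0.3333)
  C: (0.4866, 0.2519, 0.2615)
B > C > A

Key insight: Entropy is maximized by uniform distributions and minimized by concentrated distributions.

- Uniform distributions have maximum entropy log₂(3) = 1.5850 bits
- The more "peaked" or concentrated a distribution, the lower its entropy

Entropies:
  H(A) = 0.7350 bits
  H(B) = 1.5850 bits
  H(C) = 1.5127 bits

Ranking: B > C > A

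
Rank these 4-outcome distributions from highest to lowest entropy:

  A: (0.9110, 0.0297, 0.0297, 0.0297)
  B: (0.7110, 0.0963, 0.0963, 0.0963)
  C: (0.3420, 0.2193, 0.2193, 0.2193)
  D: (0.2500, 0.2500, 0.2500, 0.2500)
D > C > B > A

Key insight: Entropy is maximized by uniform distributions and minimized by concentrated distributions.

Entropies:
  H(A) = 0.5742 bits
  H(B) = 1.3255 bits
  H(C) = 1.9696 bits
  H(D) = 2.0000 bits

Ranking: D > C > B > A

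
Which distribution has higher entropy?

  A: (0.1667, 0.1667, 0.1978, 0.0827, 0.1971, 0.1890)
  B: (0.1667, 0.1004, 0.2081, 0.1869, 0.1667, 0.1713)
B

Both distributions are close to uniform, making this a harder comparison.

H(A) = 2.5376 bits
H(B) = 2.5541 bits

The distribution closer to uniform has higher entropy.
Answer: B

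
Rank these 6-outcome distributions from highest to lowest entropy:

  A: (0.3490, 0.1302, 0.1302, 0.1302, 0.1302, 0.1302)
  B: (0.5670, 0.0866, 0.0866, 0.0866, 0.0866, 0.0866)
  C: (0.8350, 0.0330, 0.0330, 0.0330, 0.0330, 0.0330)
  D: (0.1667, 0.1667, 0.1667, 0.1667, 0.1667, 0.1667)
D > A > B > C

Key insight: Entropy is maximized by uniform distributions and minimized by concentrated distributions.

Entropies:
  H(A) = 2.4447 bits
  H(B) = 1.9924 bits
  H(C) = 1.0293 bits
  H(D) = 2.5850 bits

Ranking: D > A > B > C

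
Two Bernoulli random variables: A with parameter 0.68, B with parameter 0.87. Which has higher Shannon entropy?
A

For binary distributions, entropy is maximized at p=0.5 and decreases as p moves toward 0 or 1.

H(A) = H(0.68) = 0.9044 bits
H(B) = H(0.87) = 0.5574 bits

Distribution A (p=0.68) is closer to uniform (p=0.5), so it has higher entropy.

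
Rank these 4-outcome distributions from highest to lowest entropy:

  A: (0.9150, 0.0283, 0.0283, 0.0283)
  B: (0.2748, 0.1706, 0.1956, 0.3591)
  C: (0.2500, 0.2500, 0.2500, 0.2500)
C > B > A

Key insight: Entropy is maximized by uniform distributions and minimized by concentrated distributions.

- Uniform distributions have maximum entropy log₂(4) = 2.0000 bits
- The more "peaked" or concentrated a distribution, the lower its entropy

Entropies:
  H(A) = 0.5543 bits
  H(B) = 1.9383 bits
  H(C) = 2.0000 bits

Ranking: C > B > A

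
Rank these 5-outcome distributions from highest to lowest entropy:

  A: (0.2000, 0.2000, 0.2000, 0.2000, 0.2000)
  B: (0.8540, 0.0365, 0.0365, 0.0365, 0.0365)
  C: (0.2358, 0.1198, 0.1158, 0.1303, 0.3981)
A > C > B

Key insight: Entropy is maximized by uniform distributions and minimized by concentrated distributions.

- Uniform distributions have maximum entropy log₂(5) = 2.3219 bits
- The more "peaked" or concentrated a distribution, the lower its entropy

Entropies:
  H(A) = 2.3219 bits
  H(B) = 0.8917 bits
  H(C) = 2.1307 bits

Ranking: A > C > B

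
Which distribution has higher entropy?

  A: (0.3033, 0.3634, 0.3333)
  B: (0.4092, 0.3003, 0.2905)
A

Both distributions are close to uniform, making this a harder comparison.

H(A) = 1.5810 bits
H(B) = 1.5668 bits

The distribution closer to uniform has higher entropy.
Answer: A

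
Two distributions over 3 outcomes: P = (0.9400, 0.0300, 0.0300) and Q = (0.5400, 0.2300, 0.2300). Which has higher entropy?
Q

P is highly concentrated on one outcome (94%), making it nearly deterministic. Q spreads its mass more evenly (max 54%). The more spread-out distribution has higher entropy: H(P) ≈ 0.387 bits, H(Q) ≈ 1.455 bits.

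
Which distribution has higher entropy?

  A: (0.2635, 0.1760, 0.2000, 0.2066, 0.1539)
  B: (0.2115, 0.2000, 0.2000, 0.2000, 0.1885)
B

Both distributions are close to uniform, making this a harder comparison.

H(A) = 2.2981 bits
H(B) = 2.3210 bits

The distribution closer to uniform has higher entropy.
Answer: B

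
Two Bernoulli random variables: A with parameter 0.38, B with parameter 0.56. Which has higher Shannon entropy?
B

For binary distributions, entropy is maximized at p=0.5 and decreases as p moves toward 0 or 1.

H(A) = H(0.38) = 0.9580 bits
H(B) = H(0.56) = 0.9896 bits

Distribution B (p=0.56) is closer to uniform (p=0.5), so it has higher entropy.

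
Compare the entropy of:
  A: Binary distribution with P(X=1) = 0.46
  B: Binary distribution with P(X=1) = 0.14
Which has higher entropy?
A

For binary distributions, entropy is maximized at p=0.5 and decreases as p moves toward 0 or 1.

H(A) = H(0.46) = 0.9954 bits
H(B) = H(0.14) = 0.5842 bits

Distribution A (p=0.46) is closer to uniform (p=0.5), so it has higher entropy.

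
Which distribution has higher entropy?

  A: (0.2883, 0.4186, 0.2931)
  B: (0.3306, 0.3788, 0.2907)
B

Both distributions are close to uniform, making this a harder comparison.

H(A) = 1.5622 bits
H(B) = 1.5765 bits

The distribution closer to uniform has higher entropy.
Answer: B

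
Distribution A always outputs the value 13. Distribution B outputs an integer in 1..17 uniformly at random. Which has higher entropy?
B

A is deterministic, so H(A) = 0. B is uniform over 17 outcomes, so H(B) = log₂(17) = 4.087 bits. Any distribution with genuine randomness has higher entropy than a deterministic one.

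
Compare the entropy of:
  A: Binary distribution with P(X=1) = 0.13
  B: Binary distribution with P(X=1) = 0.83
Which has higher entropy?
B

For binary distributions, entropy is maximized at p=0.5 and decreases as p moves toward 0 or 1.

H(A) = H(0.13) = 0.5574 bits
H(B) = H(0.83) = 0.6577 bits

Distribution B (p=0.83) is closer to uniform (p=0.5), so it has higher entropy.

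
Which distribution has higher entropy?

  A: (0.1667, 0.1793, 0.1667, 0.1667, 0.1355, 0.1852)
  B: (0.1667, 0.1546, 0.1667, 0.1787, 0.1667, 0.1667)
B

Both distributions are close to uniform, making this a harder comparison.

H(A) = 2.5784 bits
H(B) = 2.5837 bits

The distribution closer to uniform has higher entropy.
Answer: B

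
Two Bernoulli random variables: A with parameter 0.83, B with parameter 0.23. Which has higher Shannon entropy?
B

For binary distributions, entropy is maximized at p=0.5 and decreases as p moves toward 0 or 1.

H(A) = H(0.83) = 0.6577 bits
H(B) = H(0.23) = 0.7780 bits

Distribution B (p=0.23) is closer to uniform (p=0.5), so it has higher entropy.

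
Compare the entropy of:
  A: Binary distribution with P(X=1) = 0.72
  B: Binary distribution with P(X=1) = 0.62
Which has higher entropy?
B

For binary distributions, entropy is maximized at p=0.5 and decreases as p moves toward 0 or 1.

H(A) = H(0.72) = 0.8555 bits
H(B) = H(0.62) = 0.9580 bits

Distribution B (p=0.62) is closer to uniform (p=0.5), so it has higher entropy.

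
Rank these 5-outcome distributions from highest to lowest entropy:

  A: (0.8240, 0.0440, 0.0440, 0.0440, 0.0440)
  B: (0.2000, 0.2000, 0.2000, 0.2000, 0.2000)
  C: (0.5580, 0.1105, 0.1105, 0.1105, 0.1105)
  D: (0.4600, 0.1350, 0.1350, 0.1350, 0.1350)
B > D > C > A

Key insight: Entropy is maximized by uniform distributions and minimized by concentrated distributions.

Entropies:
  H(A) = 1.0232 bits
  H(B) = 2.3219 bits
  H(C) = 1.8743 bits
  H(D) = 2.0754 bits

Ranking: B > D > C > A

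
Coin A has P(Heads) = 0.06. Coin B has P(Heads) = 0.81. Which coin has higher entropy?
B

For binary distributions, entropy is maximized at p=0.5 and decreases as p moves toward 0 or 1.

H(A) = H(0.06) = 0.3274 bits
H(B) = H(0.81) = 0.7015 bits

Distribution B (p=0.81) is closer to uniform (p=0.5), so it has higher entropy.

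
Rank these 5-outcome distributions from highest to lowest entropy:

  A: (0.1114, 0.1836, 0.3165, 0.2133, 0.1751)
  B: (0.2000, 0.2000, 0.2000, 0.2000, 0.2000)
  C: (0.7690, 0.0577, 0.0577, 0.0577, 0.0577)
B > A > C

Key insight: Entropy is maximized by uniform distributions and minimized by concentrated distributions.

- Uniform distributions have maximum entropy log₂(5) = 2.3219 bits
- The more "peaked" or concentrated a distribution, the lower its entropy

Entropies:
  H(A) = 2.2427 bits
  H(B) = 2.3219 bits
  H(C) = 1.2418 bits

Ranking: B > A > C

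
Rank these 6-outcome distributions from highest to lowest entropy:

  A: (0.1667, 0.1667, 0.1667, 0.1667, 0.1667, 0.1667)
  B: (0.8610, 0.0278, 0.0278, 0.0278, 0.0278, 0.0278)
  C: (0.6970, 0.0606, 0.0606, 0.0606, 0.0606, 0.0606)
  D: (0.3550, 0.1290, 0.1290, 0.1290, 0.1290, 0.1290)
A > D > C > B

Key insight: Entropy is maximized by uniform distributions and minimized by concentrated distributions.

Entropies:
  H(A) = 2.5850 bits
  H(B) = 0.9044 bits
  H(C) = 1.5885 bits
  H(D) = 2.4361 bits

Ranking: A > D > C > B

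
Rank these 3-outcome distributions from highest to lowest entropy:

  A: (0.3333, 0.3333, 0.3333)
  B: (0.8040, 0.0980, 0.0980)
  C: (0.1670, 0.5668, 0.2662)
A > C > B

Key insight: Entropy is maximized by uniform distributions and minimized by concentrated distributions.

- Uniform distributions have maximum entropy log₂(3) = 1.5850 bits
- The more "peaked" or concentrated a distribution, the lower its entropy

Entropies:
  H(A) = 1.5850 bits
  H(B) = 0.9099 bits
  H(C) = 1.4038 bits

Ranking: A > C > B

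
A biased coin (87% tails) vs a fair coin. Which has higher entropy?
Fair coin

The fair coin is uniform (p=0.5), maximizing binary entropy at 1 bit. The biased coin has H(0.87) ≈ 0.557 bits — its outcome is more predictable, so its entropy is lower.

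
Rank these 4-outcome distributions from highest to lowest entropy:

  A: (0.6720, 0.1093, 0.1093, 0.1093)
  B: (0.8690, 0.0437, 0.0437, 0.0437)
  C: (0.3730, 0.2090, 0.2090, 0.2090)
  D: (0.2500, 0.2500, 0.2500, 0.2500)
D > C > A > B

Key insight: Entropy is maximized by uniform distributions and minimized by concentrated distributions.

Entropies:
  H(A) = 1.4327 bits
  H(B) = 0.7678 bits
  H(C) = 1.9467 bits
  H(D) = 2.0000 bits

Ranking: D > C > A > B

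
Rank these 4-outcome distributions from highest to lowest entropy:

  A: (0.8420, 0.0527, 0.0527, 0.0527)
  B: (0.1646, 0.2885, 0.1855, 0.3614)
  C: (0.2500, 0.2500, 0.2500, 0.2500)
C > B > A

Key insight: Entropy is maximized by uniform distributions and minimized by concentrated distributions.

- Uniform distributions have maximum entropy log₂(4) = 2.0000 bits
- The more "peaked" or concentrated a distribution, the lower its entropy

Entropies:
  H(A) = 0.8799 bits
  H(B) = 1.9273 bits
  H(C) = 2.0000 bits

Ranking: C > B > A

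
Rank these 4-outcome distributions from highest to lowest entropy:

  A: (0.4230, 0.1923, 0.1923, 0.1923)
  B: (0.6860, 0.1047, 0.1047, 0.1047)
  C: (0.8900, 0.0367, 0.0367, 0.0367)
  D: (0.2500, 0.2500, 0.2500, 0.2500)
D > A > B > C

Key insight: Entropy is maximized by uniform distributions and minimized by concentrated distributions.

Entropies:
  H(A) = 1.8973 bits
  H(B) = 1.3954 bits
  H(C) = 0.6743 bits
  H(D) = 2.0000 bits

Ranking: D > A > B > C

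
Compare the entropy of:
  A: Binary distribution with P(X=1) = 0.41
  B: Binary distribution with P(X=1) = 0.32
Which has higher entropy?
A

For binary distributions, entropy is maximized at p=0.5 and decreases as p moves toward 0 or 1.

H(A) = H(0.41) = 0.9765 bits
H(B) = H(0.32) = 0.9044 bits

Distribution A (p=0.41) is closer to uniform (p=0.5), so it has higher entropy.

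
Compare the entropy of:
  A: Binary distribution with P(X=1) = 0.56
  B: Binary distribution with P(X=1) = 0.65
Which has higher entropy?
A

For binary distributions, entropy is maximized at p=0.5 and decreases as p moves toward 0 or 1.

H(A) = H(0.56) = 0.9896 bits
H(B) = H(0.65) = 0.9341 bits

Distribution A (p=0.56) is closer to uniform (p=0.5), so it has higher entropy.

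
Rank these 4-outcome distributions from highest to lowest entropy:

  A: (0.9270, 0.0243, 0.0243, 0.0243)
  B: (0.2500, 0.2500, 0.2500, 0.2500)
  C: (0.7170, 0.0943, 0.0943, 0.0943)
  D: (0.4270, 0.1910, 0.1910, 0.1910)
B > D > C > A

Key insight: Entropy is maximized by uniform distributions and minimized by concentrated distributions.

Entropies:
  H(A) = 0.4927 bits
  H(B) = 2.0000 bits
  H(C) = 1.3081 bits
  H(D) = 1.8928 bits

Ranking: B > D > C > A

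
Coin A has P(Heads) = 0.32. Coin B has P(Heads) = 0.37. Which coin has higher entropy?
B

For binary distributions, entropy is maximized at p=0.5 and decreases as p moves toward 0 or 1.

H(A) = H(0.32) = 0.9044 bits
H(B) = H(0.37) = 0.9507 bits

Distribution B (p=0.37) is closer to uniform (p=0.5), so it has higher entropy.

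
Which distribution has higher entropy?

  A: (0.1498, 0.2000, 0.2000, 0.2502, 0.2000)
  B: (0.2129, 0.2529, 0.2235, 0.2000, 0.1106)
A

Both distributions are close to uniform, making this a harder comparison.

H(A) = 2.3036 bits
H(B) = 2.2756 bits

The distribution closer to uniform has higher entropy.
Answer: A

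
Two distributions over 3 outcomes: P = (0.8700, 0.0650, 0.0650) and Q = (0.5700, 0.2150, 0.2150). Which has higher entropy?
Q

P is highly concentrated on one outcome (87%), making it nearly deterministic. Q spreads its mass more evenly (max 57%). The more spread-out distribution has higher entropy: H(P) ≈ 0.687 bits, H(Q) ≈ 1.416 bits.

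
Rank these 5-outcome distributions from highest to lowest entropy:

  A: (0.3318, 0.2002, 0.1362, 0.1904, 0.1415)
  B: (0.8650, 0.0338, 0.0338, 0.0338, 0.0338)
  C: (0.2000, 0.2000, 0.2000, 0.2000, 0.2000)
C > A > B

Key insight: Entropy is maximized by uniform distributions and minimized by concentrated distributions.

- Uniform distributions have maximum entropy log₂(5) = 2.3219 bits
- The more "peaked" or concentrated a distribution, the lower its entropy

Entropies:
  H(A) = 2.2391 bits
  H(B) = 0.8410 bits
  H(C) = 2.3219 bits

Ranking: C > A > B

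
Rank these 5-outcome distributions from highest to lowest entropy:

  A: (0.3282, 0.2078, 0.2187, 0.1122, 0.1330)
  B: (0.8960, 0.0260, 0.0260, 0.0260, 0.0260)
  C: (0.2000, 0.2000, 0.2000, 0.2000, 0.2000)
C > A > B

Key insight: Entropy is maximized by uniform distributions and minimized by concentrated distributions.

- Uniform distributions have maximum entropy log₂(5) = 2.3219 bits
- The more "peaked" or concentrated a distribution, the lower its entropy

Entropies:
  H(A) = 2.2195 bits
  H(B) = 0.6895 bits
  H(C) = 2.3219 bits

Ranking: C > A > B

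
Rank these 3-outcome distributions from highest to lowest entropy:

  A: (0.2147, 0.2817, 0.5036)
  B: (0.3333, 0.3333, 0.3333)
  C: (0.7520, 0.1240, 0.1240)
B > A > C

Key insight: Entropy is maximized by uniform distributions and minimized by concentrated distributions.

- Uniform distributions have maximum entropy log₂(3) = 1.5850 bits
- The more "peaked" or concentrated a distribution, the lower its entropy

Entropies:
  H(A) = 1.4899 bits
  H(B) = 1.5850 bits
  H(C) = 1.0561 bits

Ranking: B > A > C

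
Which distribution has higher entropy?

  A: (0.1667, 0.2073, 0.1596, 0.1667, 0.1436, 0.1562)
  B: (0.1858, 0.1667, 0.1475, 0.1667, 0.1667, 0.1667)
B

Both distributions are close to uniform, making this a harder comparison.

H(A) = 2.5752 bits
H(B) = 2.5818 bits

The distribution closer to uniform has higher entropy.
Answer: B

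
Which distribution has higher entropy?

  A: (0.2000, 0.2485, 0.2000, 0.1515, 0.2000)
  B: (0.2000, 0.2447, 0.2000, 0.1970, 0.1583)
B

Both distributions are close to uniform, making this a harder comparison.

H(A) = 2.3048 bits
H(B) = 2.3084 bits

The distribution closer to uniform has higher entropy.
Answer: B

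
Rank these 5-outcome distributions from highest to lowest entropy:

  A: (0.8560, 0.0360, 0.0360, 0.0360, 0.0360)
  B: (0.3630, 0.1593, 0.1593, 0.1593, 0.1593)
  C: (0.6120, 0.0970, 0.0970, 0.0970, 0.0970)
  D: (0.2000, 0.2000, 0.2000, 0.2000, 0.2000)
D > B > C > A

Key insight: Entropy is maximized by uniform distributions and minimized by concentrated distributions.

Entropies:
  H(A) = 0.8826 bits
  H(B) = 2.2191 bits
  H(C) = 1.7395 bits
  H(D) = 2.3219 bits

Ranking: D > B > C > A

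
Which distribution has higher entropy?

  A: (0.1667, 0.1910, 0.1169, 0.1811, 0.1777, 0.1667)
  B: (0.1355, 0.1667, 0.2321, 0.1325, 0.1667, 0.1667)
A

Both distributions are close to uniform, making this a harder comparison.

H(A) = 2.5691 bits
H(B) = 2.5585 bits

The distribution closer to uniform has higher entropy.
Answer: A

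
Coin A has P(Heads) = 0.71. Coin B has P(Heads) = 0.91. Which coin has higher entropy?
A

For binary distributions, entropy is maximized at p=0.5 and decreases as p moves toward 0 or 1.

H(A) = H(0.71) = 0.8687 bits
H(B) = H(0.91) = 0.4365 bits

Distribution A (p=0.71) is closer to uniform (p=0.5), so it has higher entropy.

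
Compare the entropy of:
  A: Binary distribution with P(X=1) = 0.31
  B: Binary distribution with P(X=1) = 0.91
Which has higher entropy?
A

For binary distributions, entropy is maximized at p=0.5 and decreases as p moves toward 0 or 1.

H(A) = H(0.31) = 0.8932 bits
H(B) = H(0.91) = 0.4365 bits

Distribution A (p=0.31) is closer to uniform (p=0.5), so it has higher entropy.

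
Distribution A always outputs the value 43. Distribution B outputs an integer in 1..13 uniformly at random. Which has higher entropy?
B

A is deterministic, so H(A) = 0. B is uniform over 13 outcomes, so H(B) = log₂(13) = 3.700 bits. Any distribution with genuine randomness has higher entropy than a deterministic one.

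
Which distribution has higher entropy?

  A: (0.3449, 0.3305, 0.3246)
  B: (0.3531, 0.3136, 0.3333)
A

Both distributions are close to uniform, making this a harder comparison.

H(A) = 1.5845 bits
H(B) = 1.5833 bits

The distribution closer to uniform has higher entropy.
Answer: A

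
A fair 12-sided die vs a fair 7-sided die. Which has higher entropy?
12-sided die

Both are uniform distributions; for uniform over n outcomes, H = log₂(n). H(12-sided) = log₂(12) = 3.585 bits and H(7-sided) = log₂(7) = 2.807 bits. More outcomes in a uniform distribution means higher entropy.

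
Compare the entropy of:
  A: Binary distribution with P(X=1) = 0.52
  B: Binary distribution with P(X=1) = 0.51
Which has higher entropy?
B

For binary distributions, entropy is maximized at p=0.5 and decreases as p moves toward 0 or 1.

H(A) = H(0.52) = 0.9988 bits
H(B) = H(0.51) = 0.9997 bits

Distribution B (p=0.51) is closer to uniform (p=0.5), so it has higher entropy.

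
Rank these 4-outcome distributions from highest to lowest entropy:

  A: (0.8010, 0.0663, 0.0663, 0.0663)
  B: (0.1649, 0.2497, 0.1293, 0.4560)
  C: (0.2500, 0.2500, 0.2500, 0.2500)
C > B > A

Key insight: Entropy is maximized by uniform distributions and minimized by concentrated distributions.

- Uniform distributions have maximum entropy log₂(4) = 2.0000 bits
- The more "peaked" or concentrated a distribution, the lower its entropy

Entropies:
  H(A) = 1.0353 bits
  H(B) = 1.8269 bits
  H(C) = 2.0000 bits

Ranking: C > B > A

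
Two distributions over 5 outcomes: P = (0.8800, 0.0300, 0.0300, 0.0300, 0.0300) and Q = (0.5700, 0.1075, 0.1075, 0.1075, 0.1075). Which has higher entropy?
Q

P is highly concentrated on one outcome (88%), making it nearly deterministic. Q spreads its mass more evenly (max 57%). The more spread-out distribution has higher entropy: H(P) ≈ 0.769 bits, H(Q) ≈ 1.846 bits.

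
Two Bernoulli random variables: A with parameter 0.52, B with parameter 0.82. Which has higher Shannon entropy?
A

For binary distributions, entropy is maximized at p=0.5 and decreases as p moves toward 0 or 1.

H(A) = H(0.52) = 0.9988 bits
H(B) = H(0.82) = 0.6801 bits

Distribution A (p=0.52) is closer to uniform (p=0.5), so it has higher entropy.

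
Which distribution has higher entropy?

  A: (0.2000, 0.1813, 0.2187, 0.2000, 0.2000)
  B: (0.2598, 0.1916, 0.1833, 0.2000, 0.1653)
A

Both distributions are close to uniform, making this a harder comparison.

H(A) = 2.3194 bits
H(B) = 2.3043 bits

The distribution closer to uniform has higher entropy.
Answer: A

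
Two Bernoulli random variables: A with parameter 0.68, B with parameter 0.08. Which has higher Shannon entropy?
A

For binary distributions, entropy is maximized at p=0.5 and decreases as p moves toward 0 or 1.

H(A) = H(0.68) = 0.9044 bits
H(B) = H(0.08) = 0.4022 bits

Distribution A (p=0.68) is closer to uniform (p=0.5), so it has higher entropy.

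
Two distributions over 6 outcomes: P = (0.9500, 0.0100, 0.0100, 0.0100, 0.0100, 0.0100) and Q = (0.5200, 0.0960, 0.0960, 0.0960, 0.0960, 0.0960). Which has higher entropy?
Q

P is highly concentrated on one outcome (95%), making it nearly deterministic. Q spreads its mass more evenly (max 52%). The more spread-out distribution has higher entropy: H(P) ≈ 0.402 bits, H(Q) ≈ 2.113 bits.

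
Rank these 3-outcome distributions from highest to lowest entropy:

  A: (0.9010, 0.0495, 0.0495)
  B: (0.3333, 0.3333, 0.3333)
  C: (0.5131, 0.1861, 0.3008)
B > C > A

Key insight: Entropy is maximized by uniform distributions and minimized by concentrated distributions.

- Uniform distributions have maximum entropy log₂(3) = 1.5850 bits
- The more "peaked" or concentrated a distribution, the lower its entropy

Entropies:
  H(A) = 0.5648 bits
  H(B) = 1.5850 bits
  H(C) = 1.4667 bits

Ranking: B > C > A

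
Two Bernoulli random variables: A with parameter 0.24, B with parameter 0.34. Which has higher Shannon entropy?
B

For binary distributions, entropy is maximized at p=0.5 and decreases as p moves toward 0 or 1.

H(A) = H(0.24) = 0.7950 bits
H(B) = H(0.34) = 0.9248 bits

Distribution B (p=0.34) is closer to uniform (p=0.5), so it has higher entropy.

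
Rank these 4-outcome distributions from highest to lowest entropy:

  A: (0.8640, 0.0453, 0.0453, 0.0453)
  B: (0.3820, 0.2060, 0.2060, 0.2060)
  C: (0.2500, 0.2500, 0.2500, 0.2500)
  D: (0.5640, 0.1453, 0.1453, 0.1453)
C > B > D > A

Key insight: Entropy is maximized by uniform distributions and minimized by concentrated distributions.

Entropies:
  H(A) = 0.7892 bits
  H(B) = 1.9389 bits
  H(C) = 2.0000 bits
  H(D) = 1.6792 bits

Ranking: C > B > D > A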